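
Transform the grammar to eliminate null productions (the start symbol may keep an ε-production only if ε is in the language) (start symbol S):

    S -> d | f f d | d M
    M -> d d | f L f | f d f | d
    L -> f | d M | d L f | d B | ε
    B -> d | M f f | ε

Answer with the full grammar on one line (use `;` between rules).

The nullable symbols are {B, L}.
ε ∉ L(G), so no ε-production is kept.
For each production, add variants omitting each subset of nullable occurrences: M → f L f gives f L f | f f. L → d L f gives d L f | d f. L → d B gives d B | d.

S -> d | f f d | d M; M -> d d | f L f | f f | f d f | d; L -> f | d M | d L f | d f | d B | d; B -> d | M f f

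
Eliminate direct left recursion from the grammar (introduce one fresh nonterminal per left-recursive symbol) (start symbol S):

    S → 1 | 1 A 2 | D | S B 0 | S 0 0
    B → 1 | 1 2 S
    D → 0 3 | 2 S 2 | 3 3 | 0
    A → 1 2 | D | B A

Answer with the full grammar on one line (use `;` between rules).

S → 1 S' | 1 A 2 S' | D S'; B → 1 | 1 2 S; D → 0 3 | 2 S 2 | 3 3 | 0; A → 1 2 | D | B A; S' → B 0 S' | 0 0 S' | ε

Left recursion appears on S.
For S: α = {B 0, 0 0}, β = {1, 1 A 2, D}. Rewrite as S → β S' and S' → α S' | ε.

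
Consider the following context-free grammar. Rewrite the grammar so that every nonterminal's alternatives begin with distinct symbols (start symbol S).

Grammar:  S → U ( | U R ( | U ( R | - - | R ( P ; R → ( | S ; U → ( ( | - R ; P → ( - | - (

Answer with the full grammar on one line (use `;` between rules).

S has alternatives sharing prefix 'U': factor to S → U S' with S' → ( | R ( | ( R.
S' has alternatives sharing prefix '(': factor to S' → ( S'' with S'' → ε | R.

S → - - | R ( P | U S'; R → ( | S; U → ( ( | - R; P → ( - | - (; S' → R ( | ( S''; S'' → ε | R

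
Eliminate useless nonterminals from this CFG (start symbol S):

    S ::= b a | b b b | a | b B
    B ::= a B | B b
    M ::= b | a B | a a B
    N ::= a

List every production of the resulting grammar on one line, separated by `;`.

Generating nonterminals: {M, N, S}.
Reachable from S after that: {S}.
Removed useless symbols: {B, M, N} and every production mentioning them.

S ::= b a | b b b | a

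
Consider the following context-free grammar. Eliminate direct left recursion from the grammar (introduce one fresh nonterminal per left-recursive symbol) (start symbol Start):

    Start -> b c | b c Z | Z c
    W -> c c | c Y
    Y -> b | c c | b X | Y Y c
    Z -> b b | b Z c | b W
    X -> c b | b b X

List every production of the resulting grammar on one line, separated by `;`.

Start -> b c | b c Z | Z c; W -> c c | c Y; Y -> b Y1 | c c Y1 | b X Y1; Z -> b b | b Z c | b W; X -> c b | b b X; Y1 -> Y c Y1 | eps

Directly left-recursive nonterminal: Y.
For Y: α = {Y c}, β = {b, c c, b X}. Rewrite as Y → β Y1 and Y1 → α Y1 | ε.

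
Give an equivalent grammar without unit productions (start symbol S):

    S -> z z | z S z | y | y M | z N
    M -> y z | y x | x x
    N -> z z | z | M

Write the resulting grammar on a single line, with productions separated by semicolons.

Unit pairs: N ⇒* {M}.
For each unit pair (A, B), copy every non-unit production of B to A, then drop all unit productions.

S -> z z | z S z | y | y M | z N; M -> y z | y x | x x; N -> z z | z | y z | y x | x x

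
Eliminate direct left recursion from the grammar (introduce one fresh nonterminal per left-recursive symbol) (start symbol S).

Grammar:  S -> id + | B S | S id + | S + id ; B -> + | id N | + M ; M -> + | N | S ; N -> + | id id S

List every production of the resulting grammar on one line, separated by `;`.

Left recursion appears on S.
For S: α = {id +, + id}, β = {id +, B S}. Rewrite as S → β S' and S' → α S' | ε.

S -> id + S' | B S S'; B -> + | id N | + M; M -> + | N | S; N -> + | id id S; S' -> id + S' | + id S' | ε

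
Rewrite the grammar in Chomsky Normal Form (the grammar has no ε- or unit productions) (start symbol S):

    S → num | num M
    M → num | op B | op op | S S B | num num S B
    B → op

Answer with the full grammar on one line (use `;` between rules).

S → num | X1 M; M → num | X2 B | X2 X2 | S Y1 | X1 Y2; B → op; X1 → num; X2 → op; Y1 → S B; Y2 → X1 Y3; Y3 → S B

Introduce a nonterminal for each terminal appearing in a rule of length ≥ 2: X1 → num, X2 → op.
Binarize each right-hand side of length ≥ 3 by chaining fresh nonterminals (Y1, Y2, …): affected rules were M → S S B; M → X1 X1 S B.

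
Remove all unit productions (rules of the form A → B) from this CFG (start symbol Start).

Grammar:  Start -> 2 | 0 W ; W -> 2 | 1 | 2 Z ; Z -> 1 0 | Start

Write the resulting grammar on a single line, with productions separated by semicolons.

Unit pairs: Z ⇒* {Start}.
For every A with A ⇒* B via unit rules, add B's non-unit alternatives to A; then delete every rule of the form X → Y.

Start -> 2 | 0 W; W -> 2 | 1 | 2 Z; Z -> 1 0 | 2 | 0 W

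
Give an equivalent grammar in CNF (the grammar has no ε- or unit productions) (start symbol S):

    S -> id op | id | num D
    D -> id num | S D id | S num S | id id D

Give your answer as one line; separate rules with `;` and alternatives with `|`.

Introduce a nonterminal for each terminal appearing in a rule of length ≥ 2: X1 → id, X2 → op, X3 → num.
Binarize each right-hand side of length ≥ 3 by chaining fresh nonterminals (Y1, Y2, …): affected rules were D → S D X1; D → S X3 S; D → X1 X1 D.

S -> X1 X2 | id | X3 D; D -> X1 X3 | S Y1 | S Y2 | X1 Y3; X1 -> id; X2 -> op; X3 -> num; Y1 -> D X1; Y2 -> X3 S; Y3 -> X1 D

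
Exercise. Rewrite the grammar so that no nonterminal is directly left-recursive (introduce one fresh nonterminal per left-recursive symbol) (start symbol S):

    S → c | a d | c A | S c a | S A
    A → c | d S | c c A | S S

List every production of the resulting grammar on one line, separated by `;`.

Directly left-recursive nonterminal: S.
For S: α = {c a, A}, β = {c, a d, c A}. Rewrite as S → β S' and S' → α S' | ε.

S → c S' | a d S' | c A S'; A → c | d S | c c A | S S; S' → c a S' | A S' | ε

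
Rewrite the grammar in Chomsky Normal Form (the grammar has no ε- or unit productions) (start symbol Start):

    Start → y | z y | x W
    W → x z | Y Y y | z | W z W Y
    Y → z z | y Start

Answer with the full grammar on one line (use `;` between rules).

Start → y | X1 X2 | X3 W; W → X3 X1 | Y Y1 | z | W Y2; Y → X1 X1 | X2 Start; X1 → z; X2 → y; X3 → x; Y1 → Y X2; Y2 → X1 Y3; Y3 → W Y

Introduce a nonterminal for each terminal appearing in a rule of length ≥ 2: X1 → z, X2 → y, X3 → x.
Binarize each right-hand side of length ≥ 3 by chaining fresh nonterminals (Y1, Y2, …): affected rules were W → Y Y X2; W → W X1 W Y.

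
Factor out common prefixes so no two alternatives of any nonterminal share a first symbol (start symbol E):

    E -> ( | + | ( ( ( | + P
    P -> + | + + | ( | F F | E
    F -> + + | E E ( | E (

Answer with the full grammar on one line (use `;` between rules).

E has alternatives sharing prefix '(': factor to E → ( E' with E' → ε | ( (.
E has alternatives sharing prefix '+': factor to E → + E'' with E'' → ε | P.
P has alternatives sharing prefix '+': factor to P → + P' with P' → ε | +.
F has alternatives sharing prefix 'E': factor to F → E F' with F' → E ( | (.

E -> ( E' | + E''; P -> ( | F F | E | + P'; F -> + + | E F'; E' -> ε | ( (; E'' -> ε | P; P' -> ε | +; F' -> E ( | (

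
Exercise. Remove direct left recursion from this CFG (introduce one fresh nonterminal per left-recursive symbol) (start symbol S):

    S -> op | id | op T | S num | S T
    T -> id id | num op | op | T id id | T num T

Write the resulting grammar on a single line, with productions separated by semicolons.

Directly left-recursive nonterminals: S, T.
For S: α = {num, T}, β = {op, id, op T}. Rewrite as S → β S' and S' → α S' | ε.
For T: α = {id id, num T}, β = {id id, num op, op}. Rewrite as T → β T' and T' → α T' | ε.

S -> op S' | id S' | op T S'; T -> id id T' | num op T' | op T'; S' -> num S' | T S' | ε; T' -> id id T' | num T T' | ε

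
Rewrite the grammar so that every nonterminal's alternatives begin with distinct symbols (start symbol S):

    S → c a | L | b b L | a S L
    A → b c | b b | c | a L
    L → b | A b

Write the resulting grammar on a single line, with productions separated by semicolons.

A has alternatives sharing prefix 'b': factor to A → b A' with A' → c | b.

S → c a | L | b b L | a S L; A → c | a L | b A'; L → b | A b; A' → c | b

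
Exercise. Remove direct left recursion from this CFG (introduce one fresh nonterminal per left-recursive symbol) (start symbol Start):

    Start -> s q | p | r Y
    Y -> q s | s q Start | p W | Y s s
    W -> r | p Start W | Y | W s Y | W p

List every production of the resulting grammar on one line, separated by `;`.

Start -> s q | p | r Y; Y -> q s Y1 | s q Start Y1 | p W Y1; W -> r W1 | p Start W W1 | Y W1; Y1 -> s s Y1 | ε; W1 -> s Y W1 | p W1 | ε

Left recursion appears on Y, W.
For Y: α = {s s}, β = {q s, s q Start, p W}. Rewrite as Y → β Y1 and Y1 → α Y1 | ε.
For W: α = {s Y, p}, β = {r, p Start W, Y}. Rewrite as W → β W1 and W1 → α W1 | ε.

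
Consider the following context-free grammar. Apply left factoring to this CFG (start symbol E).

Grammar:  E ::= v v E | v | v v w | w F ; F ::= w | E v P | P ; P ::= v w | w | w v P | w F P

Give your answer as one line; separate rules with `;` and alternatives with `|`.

E ::= w F | v E'; F ::= w | E v P | P; P ::= v w | w P'; E' ::= eps | v E''; P' ::= eps | v P | F P; E'' ::= E | w

E has alternatives sharing prefix 'v': factor to E → v E' with E' → v E | ε | v w.
P has alternatives sharing prefix 'w': factor to P → w P' with P' → ε | v P | F P.
E' has alternatives sharing prefix 'v': factor to E' → v E'' with E'' → E | w.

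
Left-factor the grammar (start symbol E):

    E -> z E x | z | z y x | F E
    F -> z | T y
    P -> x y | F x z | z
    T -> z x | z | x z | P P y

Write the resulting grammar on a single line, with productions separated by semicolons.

E -> F E | z E'; F -> z | T y; P -> x y | F x z | z; T -> x z | P P y | z T'; E' -> E x | ε | y x; T' -> x | ε

E has alternatives sharing prefix 'z': factor to E → z E' with E' → E x | ε | y x.
T has alternatives sharing prefix 'z': factor to T → z T' with T' → x | ε.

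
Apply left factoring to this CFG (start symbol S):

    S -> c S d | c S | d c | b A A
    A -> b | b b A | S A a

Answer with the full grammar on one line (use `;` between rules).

S has alternatives sharing prefix 'c S': factor to S → c S S' with S' → d | ε.
A has alternatives sharing prefix 'b': factor to A → b A' with A' → ε | b A.

S -> d c | b A A | c S S'; A -> S A a | b A'; S' -> d | epsilon; A' -> epsilon | b A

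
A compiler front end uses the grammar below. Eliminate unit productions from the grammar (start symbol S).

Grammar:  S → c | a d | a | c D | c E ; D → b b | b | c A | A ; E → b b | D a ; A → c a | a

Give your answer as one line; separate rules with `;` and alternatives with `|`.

S → c | a d | a | c D | c E; D → b b | b | c A | c a | a; E → b b | D a; A → c a | a

Unit pairs: D ⇒* {A}.
For every A with A ⇒* B via unit rules, add B's non-unit alternatives to A; then delete every rule of the form X → Y.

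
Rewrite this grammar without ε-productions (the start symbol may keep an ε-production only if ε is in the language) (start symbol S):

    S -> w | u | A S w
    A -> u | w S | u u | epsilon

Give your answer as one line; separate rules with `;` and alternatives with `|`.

S -> w | u | A S w | S w; A -> u | w S | u u

The nullable symbols are {A}.
ε ∉ L(G), so no ε-production is kept.
Expand every rule over subsets of its nullable positions: S → A S w gives A S w | S w.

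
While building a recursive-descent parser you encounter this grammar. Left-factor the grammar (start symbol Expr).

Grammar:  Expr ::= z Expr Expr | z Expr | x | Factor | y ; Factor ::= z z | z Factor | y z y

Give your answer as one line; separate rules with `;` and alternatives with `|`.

Expr ::= x | Factor | y | z Expr Expr1; Factor ::= y z y | z Factor1; Expr1 ::= Expr | ε; Factor1 ::= z | Factor

Expr has alternatives sharing prefix 'z Expr': factor to Expr → z Expr Expr1 with Expr1 → Expr | ε.
Factor has alternatives sharing prefix 'z': factor to Factor → z Factor1 with Factor1 → z | Factor.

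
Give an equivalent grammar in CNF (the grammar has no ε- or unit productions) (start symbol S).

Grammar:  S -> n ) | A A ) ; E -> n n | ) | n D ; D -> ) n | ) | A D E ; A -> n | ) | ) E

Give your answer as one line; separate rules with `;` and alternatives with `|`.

S -> X1 X2 | A Y1; E -> X1 X1 | ) | X1 D; D -> X2 X1 | ) | A Y2; A -> n | ) | X2 E; X1 -> n; X2 -> ); Y1 -> A X2; Y2 -> D E

Introduce a nonterminal for each terminal appearing in a rule of length ≥ 2: X1 → n, X2 → ).
Binarize each right-hand side of length ≥ 3 by chaining fresh nonterminals (Y1, Y2, …): affected rules were S → A A X2; D → A D E.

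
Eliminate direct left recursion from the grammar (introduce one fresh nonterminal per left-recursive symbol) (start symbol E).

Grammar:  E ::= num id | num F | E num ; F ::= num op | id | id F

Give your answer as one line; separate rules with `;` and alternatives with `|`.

Directly left-recursive nonterminal: E.
For E: α = {num}, β = {num id, num F}. Rewrite as E → β E' and E' → α E' | ε.

E ::= num id E' | num F E'; F ::= num op | id | id F; E' ::= num E' | ε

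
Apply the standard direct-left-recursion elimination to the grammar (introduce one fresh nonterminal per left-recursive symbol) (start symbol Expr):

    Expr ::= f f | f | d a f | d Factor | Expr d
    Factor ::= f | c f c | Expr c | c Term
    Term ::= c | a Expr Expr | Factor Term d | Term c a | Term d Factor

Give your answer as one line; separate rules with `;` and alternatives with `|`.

Expr, Term are directly left-recursive.
For Expr: α = {d}, β = {f f, f, d a f, d Factor}. Rewrite as Expr → β Expr1 and Expr1 → α Expr1 | ε.
For Term: α = {c a, d Factor}, β = {c, a Expr Expr, Factor Term d}. Rewrite as Term → β Term1 and Term1 → α Term1 | ε.

Expr ::= f f Expr1 | f Expr1 | d a f Expr1 | d Factor Expr1; Factor ::= f | c f c | Expr c | c Term; Term ::= c Term1 | a Expr Expr Term1 | Factor Term d Term1; Expr1 ::= d Expr1 | ε; Term1 ::= c a Term1 | d Factor Term1 | ε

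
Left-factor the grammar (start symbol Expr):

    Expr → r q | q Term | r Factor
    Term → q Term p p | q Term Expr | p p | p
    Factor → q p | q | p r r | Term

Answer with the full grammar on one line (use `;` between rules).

Expr has alternatives sharing prefix 'r': factor to Expr → r Expr1 with Expr1 → q | Factor.
Term has alternatives sharing prefix 'q Term': factor to Term → q Term Term1 with Term1 → p p | Expr.
Term has alternatives sharing prefix 'p': factor to Term → p Term2 with Term2 → p | ε.
Factor has alternatives sharing prefix 'q': factor to Factor → q Factor1 with Factor1 → p | ε.

Expr → q Term | r Expr1; Term → q Term Term1 | p Term2; Factor → p r r | Term | q Factor1; Expr1 → q | Factor; Term1 → p p | Expr; Term2 → p | ε; Factor1 → p | ε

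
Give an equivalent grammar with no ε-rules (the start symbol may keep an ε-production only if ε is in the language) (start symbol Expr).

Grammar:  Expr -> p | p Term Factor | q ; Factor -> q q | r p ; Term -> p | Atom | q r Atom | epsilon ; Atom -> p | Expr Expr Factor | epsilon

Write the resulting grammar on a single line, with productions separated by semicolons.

Expr -> p | p Term Factor | p Factor | q; Factor -> q q | r p; Term -> p | Atom | q r Atom | q r; Atom -> p | Expr Expr Factor

Nullable nonterminals: {Atom, Term}.
ε ∉ L(G), so no ε-production is kept.
Add the nullable-subset variants: Expr → p Term Factor gives p Term Factor | p Factor. Term → q r Atom gives q r Atom | q r.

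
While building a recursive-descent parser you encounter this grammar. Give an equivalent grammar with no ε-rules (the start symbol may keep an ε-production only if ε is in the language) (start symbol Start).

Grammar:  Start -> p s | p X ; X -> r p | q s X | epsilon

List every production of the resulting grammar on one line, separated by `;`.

The nullable symbols are {X}.
ε ∉ L(G), so no ε-production is kept.
Expand every rule over subsets of its nullable positions: Start → p X gives p X | p. X → q s X gives q s X | q s.

Start -> p s | p X | p; X -> r p | q s X | q s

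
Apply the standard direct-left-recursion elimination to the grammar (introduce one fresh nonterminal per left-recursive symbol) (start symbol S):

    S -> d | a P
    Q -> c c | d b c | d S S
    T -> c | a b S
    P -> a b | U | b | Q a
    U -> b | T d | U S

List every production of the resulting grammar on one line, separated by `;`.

Directly left-recursive nonterminal: U.
For U: α = {S}, β = {b, T d}. Rewrite as U → β U' and U' → α U' | ε.

S -> d | a P; Q -> c c | d b c | d S S; T -> c | a b S; P -> a b | U | b | Q a; U -> b U' | T d U'; U' -> S U' | ε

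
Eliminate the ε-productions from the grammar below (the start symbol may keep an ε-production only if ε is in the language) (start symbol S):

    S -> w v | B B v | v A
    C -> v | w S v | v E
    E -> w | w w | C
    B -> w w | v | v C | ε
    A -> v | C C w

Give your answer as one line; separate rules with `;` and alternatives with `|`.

S -> w v | B B v | B v | v | v A; C -> v | w S v | v E; E -> w | w w | C; B -> w w | v | v C; A -> v | C C w

The nullable symbols are {B}.
ε ∉ L(G), so no ε-production is kept.
Expand every rule over subsets of its nullable positions: S → B B v gives B B v | B v | v.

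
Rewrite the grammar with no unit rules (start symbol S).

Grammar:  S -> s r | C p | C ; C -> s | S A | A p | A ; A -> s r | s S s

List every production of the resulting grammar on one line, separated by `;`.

Unit pairs: C ⇒* {A}; S ⇒* {A, C}.
For each unit pair (A, B), copy every non-unit production of B to A, then drop all unit productions.

S -> s | S A | A p | s r | C p | s S s; C -> s | S A | A p | s r | s S s; A -> s r | s S s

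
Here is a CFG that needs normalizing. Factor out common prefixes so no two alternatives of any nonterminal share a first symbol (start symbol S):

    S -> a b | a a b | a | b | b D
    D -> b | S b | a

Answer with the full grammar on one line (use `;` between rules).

S has alternatives sharing prefix 'a': factor to S → a S' with S' → b | a b | ε.
S has alternatives sharing prefix 'b': factor to S → b S'' with S'' → ε | D.

S -> a S' | b S''; D -> b | S b | a; S' -> b | a b | ε; S'' -> ε | D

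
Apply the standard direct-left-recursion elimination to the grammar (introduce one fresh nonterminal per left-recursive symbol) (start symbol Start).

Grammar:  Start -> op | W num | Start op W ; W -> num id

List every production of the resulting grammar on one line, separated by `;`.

Start is directly left-recursive.
For Start: α = {op W}, β = {op, W num}. Rewrite as Start → β Start1 and Start1 → α Start1 | ε.

Start -> op Start1 | W num Start1; W -> num id; Start1 -> op W Start1 | ε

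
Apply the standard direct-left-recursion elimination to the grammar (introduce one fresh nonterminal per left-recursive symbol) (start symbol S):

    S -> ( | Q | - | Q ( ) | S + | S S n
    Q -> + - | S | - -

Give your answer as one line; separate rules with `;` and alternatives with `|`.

S -> ( S' | Q S' | - S' | Q ( ) S'; Q -> + - | S | - -; S' -> + S' | S n S' | ε

Left recursion appears on S.
For S: α = {+, S n}, β = {(, Q, -, Q ( )}. Rewrite as S → β S' and S' → α S' | ε.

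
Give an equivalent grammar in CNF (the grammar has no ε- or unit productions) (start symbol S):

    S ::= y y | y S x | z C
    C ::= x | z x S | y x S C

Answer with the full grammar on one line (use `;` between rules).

S ::= X1 X1 | X1 Y1 | X3 C; C ::= x | X3 Y2 | X1 Y3; X1 ::= y; X2 ::= x; X3 ::= z; Y1 ::= S X2; Y2 ::= X2 S; Y3 ::= X2 Y4; Y4 ::= S C

Introduce a nonterminal for each terminal appearing in a rule of length ≥ 2: X1 → y, X2 → x, X3 → z.
Binarize each right-hand side of length ≥ 3 by chaining fresh nonterminals (Y1, Y2, …): affected rules were S → X1 S X2; C → X3 X2 S; C → X1 X2 S C.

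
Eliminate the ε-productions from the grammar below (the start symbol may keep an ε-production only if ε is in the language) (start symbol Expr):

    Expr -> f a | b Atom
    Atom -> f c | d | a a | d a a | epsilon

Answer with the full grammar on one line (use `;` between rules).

Expr -> f a | b Atom | b; Atom -> f c | d | a a | d a a

Nullable nonterminals: {Atom}.
ε ∉ L(G), so no ε-production is kept.
For each production, add variants omitting each subset of nullable occurrences: Expr → b Atom gives b Atom | b.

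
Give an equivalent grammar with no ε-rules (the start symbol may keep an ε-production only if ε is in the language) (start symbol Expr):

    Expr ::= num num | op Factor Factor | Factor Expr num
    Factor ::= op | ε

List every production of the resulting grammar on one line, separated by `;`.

Expr ::= num num | op Factor Factor | op Factor | op | Factor Expr num | Expr num; Factor ::= op

The nullable symbols are {Factor}.
ε ∉ L(G), so no ε-production is kept.
Add the nullable-subset variants: Expr → op Factor Factor gives op Factor Factor | op Factor | op. Expr → Factor Expr num gives Factor Expr num | Expr num.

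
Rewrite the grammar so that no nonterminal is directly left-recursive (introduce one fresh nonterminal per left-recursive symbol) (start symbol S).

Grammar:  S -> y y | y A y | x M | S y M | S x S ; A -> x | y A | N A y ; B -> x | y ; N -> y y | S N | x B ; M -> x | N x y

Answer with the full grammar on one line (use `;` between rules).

S is directly left-recursive.
For S: α = {y M, x S}, β = {y y, y A y, x M}. Rewrite as S → β S' and S' → α S' | ε.

S -> y y S' | y A y S' | x M S'; A -> x | y A | N A y; B -> x | y; N -> y y | S N | x B; M -> x | N x y; S' -> y M S' | x S S' | eps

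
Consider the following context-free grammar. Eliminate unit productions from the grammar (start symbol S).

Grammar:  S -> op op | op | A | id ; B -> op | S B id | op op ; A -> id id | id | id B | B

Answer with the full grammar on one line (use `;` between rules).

Unit pairs: A ⇒* {B}; S ⇒* {A, B}.
For every A with A ⇒* B via unit rules, add B's non-unit alternatives to A; then delete every rule of the form X → Y.

S -> op | S B id | op op | id | id id | id B; B -> op | S B id | op op; A -> op | S B id | op op | id id | id | id B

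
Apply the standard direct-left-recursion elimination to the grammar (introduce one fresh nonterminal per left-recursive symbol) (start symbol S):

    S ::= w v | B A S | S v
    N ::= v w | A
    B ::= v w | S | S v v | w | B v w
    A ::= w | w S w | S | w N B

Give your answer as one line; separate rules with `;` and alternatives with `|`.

S ::= w v S' | B A S S'; N ::= v w | A; B ::= v w B' | S B' | S v v B' | w B'; A ::= w | w S w | S | w N B; S' ::= v S' | ε; B' ::= v w B' | ε

S, B are directly left-recursive.
For S: α = {v}, β = {w v, B A S}. Rewrite as S → β S' and S' → α S' | ε.
For B: α = {v w}, β = {v w, S, S v v, w}. Rewrite as B → β B' and B' → α B' | ε.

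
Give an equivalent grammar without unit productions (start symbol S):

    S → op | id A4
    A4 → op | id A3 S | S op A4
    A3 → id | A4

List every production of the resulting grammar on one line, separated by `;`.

Unit pairs: A3 ⇒* {A4}.
For each unit pair (A, B), copy every non-unit production of B to A, then drop all unit productions.

S → op | id A4; A4 → op | id A3 S | S op A4; A3 → op | id A3 S | S op A4 | id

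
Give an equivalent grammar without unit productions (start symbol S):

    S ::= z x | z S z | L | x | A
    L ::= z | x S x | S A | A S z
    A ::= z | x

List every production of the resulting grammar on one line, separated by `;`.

S ::= z | x S x | S A | A S z | z x | z S z | x; L ::= z | x S x | S A | A S z; A ::= z | x

Unit pairs: S ⇒* {A, L}.
For every A with A ⇒* B via unit rules, add B's non-unit alternatives to A; then delete every rule of the form X → Y.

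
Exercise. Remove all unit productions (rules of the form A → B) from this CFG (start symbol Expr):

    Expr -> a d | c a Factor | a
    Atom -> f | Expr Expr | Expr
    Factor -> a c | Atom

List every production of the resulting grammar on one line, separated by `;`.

Expr -> a d | c a Factor | a; Atom -> f | Expr Expr | a d | c a Factor | a; Factor -> f | Expr Expr | a c | a d | c a Factor | a

Unit pairs: Atom ⇒* {Expr}; Factor ⇒* {Atom, Expr}.
Replace each nonterminal's rules with the union of the non-unit rules of every nonterminal it unit-derives.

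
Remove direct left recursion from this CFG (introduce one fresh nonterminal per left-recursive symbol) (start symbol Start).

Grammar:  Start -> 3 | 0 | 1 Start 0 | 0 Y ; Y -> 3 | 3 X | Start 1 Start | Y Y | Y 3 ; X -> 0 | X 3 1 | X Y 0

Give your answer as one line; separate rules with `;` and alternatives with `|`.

Y, X are directly left-recursive.
For Y: α = {Y, 3}, β = {3, 3 X, Start 1 Start}. Rewrite as Y → β Y1 and Y1 → α Y1 | ε.
For X: α = {3 1, Y 0}, β = {0}. Rewrite as X → β X1 and X1 → α X1 | ε.

Start -> 3 | 0 | 1 Start 0 | 0 Y; Y -> 3 Y1 | 3 X Y1 | Start 1 Start Y1; X -> 0 X1; Y1 -> Y Y1 | 3 Y1 | ε; X1 -> 3 1 X1 | Y 0 X1 | ε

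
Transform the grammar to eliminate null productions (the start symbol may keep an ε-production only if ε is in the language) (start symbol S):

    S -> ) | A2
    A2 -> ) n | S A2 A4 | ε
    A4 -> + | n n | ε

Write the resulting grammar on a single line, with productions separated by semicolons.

Nullable nonterminals: {A2, A4, S}.
ε ∈ L(G) since S is nullable, so keep S → ε.
Add the nullable-subset variants: A2 → S A2 A4 gives S A2 A4 | S A2 | S A4 | S | A2 A4 | A4.

S -> ) | A2 | ε; A2 -> ) n | S A2 A4 | S A2 | S A4 | S | A2 A4 | A4; A4 -> + | n n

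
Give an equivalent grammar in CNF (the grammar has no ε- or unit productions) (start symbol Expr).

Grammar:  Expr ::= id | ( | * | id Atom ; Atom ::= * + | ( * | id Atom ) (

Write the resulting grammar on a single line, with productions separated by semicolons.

Introduce a nonterminal for each terminal appearing in a rule of length ≥ 2: X1 → id, X2 → *, X3 → +, X4 → (, X5 → ).
Binarize each right-hand side of length ≥ 3 by chaining fresh nonterminals (Y1, Y2, …): affected rules were Atom → X1 Atom X5 X4.

Expr ::= id | ( | * | X1 Atom; Atom ::= X2 X3 | X4 X2 | X1 Y1; X1 ::= id; X2 ::= *; X3 ::= +; X4 ::= (; X5 ::= ); Y1 ::= Atom Y2; Y2 ::= X5 X4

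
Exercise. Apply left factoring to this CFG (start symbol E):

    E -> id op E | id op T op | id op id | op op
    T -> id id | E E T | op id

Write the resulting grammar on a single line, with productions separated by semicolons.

E -> op op | id op E'; T -> id id | E E T | op id; E' -> E | T op | id

E has alternatives sharing prefix 'id op': factor to E → id op E' with E' → E | T op | id.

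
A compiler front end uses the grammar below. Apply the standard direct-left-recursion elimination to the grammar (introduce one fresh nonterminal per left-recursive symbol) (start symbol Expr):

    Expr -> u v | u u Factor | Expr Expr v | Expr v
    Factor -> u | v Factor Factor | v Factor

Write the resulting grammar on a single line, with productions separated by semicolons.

Directly left-recursive nonterminal: Expr.
For Expr: α = {Expr v, v}, β = {u v, u u Factor}. Rewrite as Expr → β Expr1 and Expr1 → α Expr1 | ε.

Expr -> u v Expr1 | u u Factor Expr1; Factor -> u | v Factor Factor | v Factor; Expr1 -> Expr v Expr1 | v Expr1 | epsilon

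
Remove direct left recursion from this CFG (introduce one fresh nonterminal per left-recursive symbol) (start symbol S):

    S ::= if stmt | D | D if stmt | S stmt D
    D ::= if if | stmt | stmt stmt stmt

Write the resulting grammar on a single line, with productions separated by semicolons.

S ::= if stmt S' | D S' | D if stmt S'; D ::= if if | stmt | stmt stmt stmt; S' ::= stmt D S' | eps

Left recursion appears on S.
For S: α = {stmt D}, β = {if stmt, D, D if stmt}. Rewrite as S → β S' and S' → α S' | ε.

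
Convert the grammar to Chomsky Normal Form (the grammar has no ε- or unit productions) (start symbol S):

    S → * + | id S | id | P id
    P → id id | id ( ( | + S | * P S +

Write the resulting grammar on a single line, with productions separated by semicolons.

S → X1 X2 | X3 S | id | P X3; P → X3 X3 | X3 Y1 | X2 S | X1 Y2; X1 → *; X2 → +; X3 → id; X4 → (; Y1 → X4 X4; Y2 → P Y3; Y3 → S X2

Introduce a nonterminal for each terminal appearing in a rule of length ≥ 2: X1 → *, X2 → +, X3 → id, X4 → (.
Binarize each right-hand side of length ≥ 3 by chaining fresh nonterminals (Y1, Y2, …): affected rules were P → X3 X4 X4; P → X1 P S X2.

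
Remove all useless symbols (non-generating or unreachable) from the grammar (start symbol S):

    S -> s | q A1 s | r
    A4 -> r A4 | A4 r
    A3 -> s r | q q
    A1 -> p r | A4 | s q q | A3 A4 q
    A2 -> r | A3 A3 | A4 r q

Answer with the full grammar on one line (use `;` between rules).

S -> s | q A1 s | r; A1 -> p r | s q q

Generating nonterminals: {A1, A2, A3, S}.
Reachable from S after that: {A1, S}.
Removed useless symbols: {A2, A3, A4} and every production mentioning them.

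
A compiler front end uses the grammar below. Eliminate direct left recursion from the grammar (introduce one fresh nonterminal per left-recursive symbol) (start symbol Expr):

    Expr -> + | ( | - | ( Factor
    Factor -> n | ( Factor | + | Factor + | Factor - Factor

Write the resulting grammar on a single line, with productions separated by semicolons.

Expr -> + | ( | - | ( Factor; Factor -> n Factor1 | ( Factor Factor1 | + Factor1; Factor1 -> + Factor1 | - Factor Factor1 | ε

Directly left-recursive nonterminal: Factor.
For Factor: α = {+, - Factor}, β = {n, ( Factor, +}. Rewrite as Factor → β Factor1 and Factor1 → α Factor1 | ε.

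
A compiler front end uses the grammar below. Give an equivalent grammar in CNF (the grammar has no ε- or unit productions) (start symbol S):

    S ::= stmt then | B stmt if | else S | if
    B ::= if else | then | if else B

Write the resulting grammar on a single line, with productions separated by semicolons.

S ::= X1 X2 | B Y1 | X4 S | if; B ::= X3 X4 | then | X3 Y2; X1 ::= stmt; X2 ::= then; X3 ::= if; X4 ::= else; Y1 ::= X1 X3; Y2 ::= X4 B

Introduce a nonterminal for each terminal appearing in a rule of length ≥ 2: X1 → stmt, X2 → then, X3 → if, X4 → else.
Binarize each right-hand side of length ≥ 3 by chaining fresh nonterminals (Y1, Y2, …): affected rules were S → B X1 X3; B → X3 X4 B.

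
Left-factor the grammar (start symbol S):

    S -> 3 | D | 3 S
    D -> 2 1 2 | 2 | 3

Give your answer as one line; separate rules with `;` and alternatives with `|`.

S has alternatives sharing prefix '3': factor to S → 3 S' with S' → ε | S.
D has alternatives sharing prefix '2': factor to D → 2 D' with D' → 1 2 | ε.

S -> D | 3 S'; D -> 3 | 2 D'; S' -> epsilon | S; D' -> 1 2 | epsilon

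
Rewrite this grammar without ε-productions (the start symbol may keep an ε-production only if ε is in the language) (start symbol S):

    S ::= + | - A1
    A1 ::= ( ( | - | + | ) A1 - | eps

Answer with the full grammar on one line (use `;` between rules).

Nullable set = {A1}.
ε ∉ L(G), so no ε-production is kept.
For each production, add variants omitting each subset of nullable occurrences: S → - A1 gives - A1 | -. A1 → ) A1 - gives ) A1 - | ) -.

S ::= + | - A1 | -; A1 ::= ( ( | - | + | ) A1 - | ) -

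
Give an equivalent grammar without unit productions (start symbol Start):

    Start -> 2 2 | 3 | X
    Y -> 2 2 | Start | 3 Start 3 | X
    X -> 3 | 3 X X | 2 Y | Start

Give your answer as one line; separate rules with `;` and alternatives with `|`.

Start -> 2 2 | 3 | 3 X X | 2 Y; Y -> 2 2 | 3 | 3 X X | 2 Y | 3 Start 3; X -> 2 2 | 3 | 3 X X | 2 Y

Unit pairs: Start ⇒* {X}; X ⇒* {Start}; Y ⇒* {Start, X}.
Replace each nonterminal's rules with the union of the non-unit rules of every nonterminal it unit-derives.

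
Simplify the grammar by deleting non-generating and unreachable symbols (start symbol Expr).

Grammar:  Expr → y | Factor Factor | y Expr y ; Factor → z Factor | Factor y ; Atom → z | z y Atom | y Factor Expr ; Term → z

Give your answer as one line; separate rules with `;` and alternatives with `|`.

Generating nonterminals: {Atom, Expr, Term}.
Reachable from Expr after that: {Expr}.
Removed useless symbols: {Atom, Factor, Term} and every production mentioning them.

Expr → y | y Expr y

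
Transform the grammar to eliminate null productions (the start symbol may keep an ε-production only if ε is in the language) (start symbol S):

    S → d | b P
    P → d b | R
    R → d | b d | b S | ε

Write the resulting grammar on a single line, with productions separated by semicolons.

S → d | b P | b; P → d b | R; R → d | b d | b S

Nullable nonterminals: {P, R}.
ε ∉ L(G), so no ε-production is kept.
Expand every rule over subsets of its nullable positions: S → b P gives b P | b.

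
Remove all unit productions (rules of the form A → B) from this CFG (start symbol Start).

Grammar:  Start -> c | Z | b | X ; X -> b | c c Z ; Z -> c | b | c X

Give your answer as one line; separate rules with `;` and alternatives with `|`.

Start -> c | b | c X | c c Z; X -> b | c c Z; Z -> c | b | c X

Unit pairs: Start ⇒* {X, Z}.
For each unit pair (A, B), copy every non-unit production of B to A, then drop all unit productions.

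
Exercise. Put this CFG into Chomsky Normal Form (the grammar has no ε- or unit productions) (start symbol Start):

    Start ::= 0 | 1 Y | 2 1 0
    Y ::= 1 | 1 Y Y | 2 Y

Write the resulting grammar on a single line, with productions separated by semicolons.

Introduce a nonterminal for each terminal appearing in a rule of length ≥ 2: X1 → 1, X2 → 2, X3 → 0.
Binarize each right-hand side of length ≥ 3 by chaining fresh nonterminals (Y1, Y2, …): affected rules were Start → X2 X1 X3; Y → X1 Y Y.

Start ::= 0 | X1 Y | X2 Y1; Y ::= 1 | X1 Y2 | X2 Y; X1 ::= 1; X2 ::= 2; X3 ::= 0; Y1 ::= X1 X3; Y2 ::= Y Y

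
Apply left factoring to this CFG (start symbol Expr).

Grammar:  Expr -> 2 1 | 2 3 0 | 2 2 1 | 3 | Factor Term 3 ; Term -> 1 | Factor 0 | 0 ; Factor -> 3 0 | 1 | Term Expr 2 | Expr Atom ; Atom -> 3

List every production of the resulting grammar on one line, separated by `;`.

Expr has alternatives sharing prefix '2': factor to Expr → 2 Expr1 with Expr1 → 1 | 3 0 | 2 1.

Expr -> 3 | Factor Term 3 | 2 Expr1; Term -> 1 | Factor 0 | 0; Factor -> 3 0 | 1 | Term Expr 2 | Expr Atom; Atom -> 3; Expr1 -> 1 | 3 0 | 2 1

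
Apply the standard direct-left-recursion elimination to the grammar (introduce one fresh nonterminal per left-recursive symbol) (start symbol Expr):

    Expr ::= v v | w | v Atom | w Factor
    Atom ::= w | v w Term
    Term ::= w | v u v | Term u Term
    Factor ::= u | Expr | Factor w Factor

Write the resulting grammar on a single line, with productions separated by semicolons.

Expr ::= v v | w | v Atom | w Factor; Atom ::= w | v w Term; Term ::= w Term1 | v u v Term1; Factor ::= u Factor1 | Expr Factor1; Term1 ::= u Term Term1 | ε; Factor1 ::= w Factor Factor1 | ε

Directly left-recursive nonterminals: Term, Factor.
For Term: α = {u Term}, β = {w, v u v}. Rewrite as Term → β Term1 and Term1 → α Term1 | ε.
For Factor: α = {w Factor}, β = {u, Expr}. Rewrite as Factor → β Factor1 and Factor1 → α Factor1 | ε.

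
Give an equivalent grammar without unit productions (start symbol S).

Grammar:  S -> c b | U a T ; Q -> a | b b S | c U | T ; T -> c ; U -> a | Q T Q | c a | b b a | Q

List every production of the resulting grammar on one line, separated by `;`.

S -> c b | U a T; Q -> a | b b S | c U | c; T -> c; U -> a | Q T Q | c a | b b a | b b S | c U | c

Unit pairs: Q ⇒* {T}; U ⇒* {Q, T}.
Replace each nonterminal's rules with the union of the non-unit rules of every nonterminal it unit-derives.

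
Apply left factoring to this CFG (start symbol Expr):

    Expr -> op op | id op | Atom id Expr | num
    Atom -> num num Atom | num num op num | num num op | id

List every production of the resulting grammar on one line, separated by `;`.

Expr -> op op | id op | Atom id Expr | num; Atom -> id | num num Atom1; Atom1 -> Atom | op Atom11; Atom11 -> num | ε

Atom has alternatives sharing prefix 'num num': factor to Atom → num num Atom1 with Atom1 → Atom | op num | op.
Atom1 has alternatives sharing prefix 'op': factor to Atom1 → op Atom11 with Atom11 → num | ε.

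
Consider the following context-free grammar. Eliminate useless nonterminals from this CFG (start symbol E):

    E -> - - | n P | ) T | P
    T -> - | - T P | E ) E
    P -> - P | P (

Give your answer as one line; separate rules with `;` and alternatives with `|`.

Generating nonterminals: {E, T}.
Reachable from E after that: {E, T}.
Removed useless symbols: {P} and every production mentioning them.

E -> - - | ) T; T -> - | E ) E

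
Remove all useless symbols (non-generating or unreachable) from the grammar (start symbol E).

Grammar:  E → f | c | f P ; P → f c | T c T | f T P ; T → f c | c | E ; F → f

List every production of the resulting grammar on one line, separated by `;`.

E → f | c | f P; P → f c | T c T | f T P; T → f c | c | E

Generating nonterminals: {E, F, P, T}.
Reachable from E after that: {E, P, T}.
Removed useless symbols: {F} and every production mentioning them.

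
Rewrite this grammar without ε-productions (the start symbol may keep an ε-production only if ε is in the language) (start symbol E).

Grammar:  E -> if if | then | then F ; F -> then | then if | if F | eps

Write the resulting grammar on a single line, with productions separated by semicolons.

Nullable nonterminals: {F}.
ε ∉ L(G), so no ε-production is kept.
Expand every rule over subsets of its nullable positions: F → if F gives if F | if.

E -> if if | then | then F; F -> then | then if | if F | if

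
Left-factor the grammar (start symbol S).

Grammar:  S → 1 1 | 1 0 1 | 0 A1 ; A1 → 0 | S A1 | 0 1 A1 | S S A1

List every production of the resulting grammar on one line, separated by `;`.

S has alternatives sharing prefix '1': factor to S → 1 S' with S' → 1 | 0 1.
A1 has alternatives sharing prefix '0': factor to A1 → 0 A1' with A1' → ε | 1 A1.
A1 has alternatives sharing prefix 'S': factor to A1 → S A1'' with A1'' → A1 | S A1.

S → 0 A1 | 1 S'; A1 → 0 A1' | S A1''; S' → 1 | 0 1; A1' → ε | 1 A1; A1'' → A1 | S A1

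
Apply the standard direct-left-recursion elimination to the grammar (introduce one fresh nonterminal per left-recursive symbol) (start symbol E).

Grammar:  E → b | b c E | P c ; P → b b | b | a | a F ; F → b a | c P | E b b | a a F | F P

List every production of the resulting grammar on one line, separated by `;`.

E → b | b c E | P c; P → b b | b | a | a F; F → b a F' | c P F' | E b b F' | a a F F'; F' → P F' | ε

Directly left-recursive nonterminal: F.
For F: α = {P}, β = {b a, c P, E b b, a a F}. Rewrite as F → β F' and F' → α F' | ε.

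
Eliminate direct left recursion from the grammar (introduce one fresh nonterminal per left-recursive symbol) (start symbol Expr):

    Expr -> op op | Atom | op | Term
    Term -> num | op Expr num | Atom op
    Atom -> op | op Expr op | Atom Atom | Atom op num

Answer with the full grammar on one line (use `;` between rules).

Expr -> op op | Atom | op | Term; Term -> num | op Expr num | Atom op; Atom -> op Atom1 | op Expr op Atom1; Atom1 -> Atom Atom1 | op num Atom1 | epsilon

Atom is directly left-recursive.
For Atom: α = {Atom, op num}, β = {op, op Expr op}. Rewrite as Atom → β Atom1 and Atom1 → α Atom1 | ε.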